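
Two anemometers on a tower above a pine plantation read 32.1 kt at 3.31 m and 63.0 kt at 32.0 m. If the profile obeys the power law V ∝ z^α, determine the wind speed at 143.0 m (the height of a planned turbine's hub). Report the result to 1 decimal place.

First find α: α = ln(V₂/V₁)/ln(z₂/z₁) = ln(63.0/32.1)/ln(32.0/3.31) = 0.67428/2.26879 = 0.2972
Extrapolate from 32.0 m to 143.0 m: V₃ = 63.0 × (143.0/32.0)^0.2972 = 63.0 × 1.5604 = 98.3047 kt

98.3 kt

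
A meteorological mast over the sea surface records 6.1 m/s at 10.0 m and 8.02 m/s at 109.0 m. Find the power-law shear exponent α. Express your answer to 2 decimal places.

α ≈ 0.11

Power law: V₂/V₁ = (z₂/z₁)^α ⇒ α = ln(V₂/V₁) / ln(z₂/z₁)
α = ln(8.02/6.1) / ln(109.0/10.0) = ln(1.3148) / ln(10.9000)
  = 0.27365 / 2.38876 = 0.11456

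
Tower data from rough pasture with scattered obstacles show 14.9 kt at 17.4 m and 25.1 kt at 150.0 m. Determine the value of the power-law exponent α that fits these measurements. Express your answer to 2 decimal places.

Power law: V₂/V₁ = (z₂/z₁)^α ⇒ α = ln(V₂/V₁) / ln(z₂/z₁)
α = ln(25.1/14.9) / ln(150.0/17.4) = ln(1.6846) / ln(8.6207)
  = 0.52151 / 2.15417 = 0.24209

α ≈ 0.24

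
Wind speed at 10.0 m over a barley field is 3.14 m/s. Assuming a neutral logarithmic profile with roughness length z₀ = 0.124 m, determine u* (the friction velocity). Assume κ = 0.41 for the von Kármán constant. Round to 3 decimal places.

Log law: V(z) = (u*/κ) · ln(z/z₀) ⇒ u* = κ · V / ln(z/z₀)
u* = 0.41 × 3.14 / ln(10.0/0.124) = 0.41 × 3.14 / 4.3901
   = 1.2874 / 4.3901 = 0.2933 m/s

u* ≈ 0.293 m/s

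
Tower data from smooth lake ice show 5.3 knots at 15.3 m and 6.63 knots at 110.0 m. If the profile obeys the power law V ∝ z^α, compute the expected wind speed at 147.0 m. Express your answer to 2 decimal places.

First find α: α = ln(V₂/V₁)/ln(z₂/z₁) = ln(6.63/5.3)/ln(110.0/15.3) = 0.22390/1.97263 = 0.1135
Extrapolate from 110.0 m to 147.0 m: V₃ = 6.63 × (147.0/110.0)^0.1135 = 6.63 × 1.0335 = 6.8518 knots

6.85 knots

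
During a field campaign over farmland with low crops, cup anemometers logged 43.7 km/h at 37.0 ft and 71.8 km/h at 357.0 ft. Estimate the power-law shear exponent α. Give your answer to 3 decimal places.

Power law: V₂/V₁ = (z₂/z₁)^α ⇒ α = ln(V₂/V₁) / ln(z₂/z₁)
α = ln(71.8/43.7) / ln(357.0/37.0) = ln(1.6430) / ln(9.6486)
  = 0.49654 / 2.26682 = 0.21905

α ≈ 0.219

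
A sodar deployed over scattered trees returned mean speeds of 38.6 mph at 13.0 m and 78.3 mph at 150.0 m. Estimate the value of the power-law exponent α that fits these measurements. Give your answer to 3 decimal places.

Power law: V₂/V₁ = (z₂/z₁)^α ⇒ α = ln(V₂/V₁) / ln(z₂/z₁)
α = ln(78.3/38.6) / ln(150.0/13.0) = ln(2.0285) / ln(11.5385)
  = 0.70730 / 2.44569 = 0.28920

α ≈ 0.289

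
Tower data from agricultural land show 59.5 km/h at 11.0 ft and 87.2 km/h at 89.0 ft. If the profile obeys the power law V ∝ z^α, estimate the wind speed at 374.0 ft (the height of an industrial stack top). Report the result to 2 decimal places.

First find α: α = ln(V₂/V₁)/ln(z₂/z₁) = ln(87.2/59.5)/ln(89.0/11.0) = 0.38223/2.09074 = 0.1828
Extrapolate from 89.0 ft to 374.0 ft: V₃ = 87.2 × (374.0/89.0)^0.1828 = 87.2 × 1.3001 = 113.3707 km/h

113.37 km/h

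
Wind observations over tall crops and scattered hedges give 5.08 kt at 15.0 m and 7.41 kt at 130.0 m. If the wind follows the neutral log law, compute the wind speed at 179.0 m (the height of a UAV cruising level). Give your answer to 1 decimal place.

7.8 kt

Log law: V ∝ ln(z/z₀). From the pair, with r = V₁/V₂ = 0.68556,
ln z₀ = (ln z₁ − r·ln z₂)/(1 − r) = (2.7081 − 0.68556×4.8675)/0.31444 = -2.0002 → z₀ = 0.1353 m
V₃ = V₁ · ln(z₃/z₀)/ln(z₁/z₀) = 5.08 × 7.1876/4.7082 = 7.7551 kt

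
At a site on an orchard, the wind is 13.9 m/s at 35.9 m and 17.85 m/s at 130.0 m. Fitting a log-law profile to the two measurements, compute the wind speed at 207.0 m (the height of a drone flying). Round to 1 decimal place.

Log law: V ∝ ln(z/z₀). From the pair, with r = V₁/V₂ = 0.77871,
ln z₀ = (ln z₁ − r·ln z₂)/(1 − r) = (3.5807 − 0.77871×4.8675)/0.22129 = -0.9475 → z₀ = 0.3877 m
V₃ = V₁ · ln(z₃/z₀)/ln(z₁/z₀) = 13.9 × 6.2802/4.5282 = 19.2779 m/s

19.3 m/s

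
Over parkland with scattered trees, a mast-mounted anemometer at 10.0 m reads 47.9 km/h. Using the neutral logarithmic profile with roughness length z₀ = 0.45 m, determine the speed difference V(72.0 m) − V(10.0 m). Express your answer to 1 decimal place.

30.5 km/h

Log law: V₂ = V₁ · ln(z₂/z₀)/ln(z₁/z₀) = 47.9 × 5.0752/3.1011 = 78.3920 km/h
ΔV = 78.3920 − 47.9 = 30.4920 km/h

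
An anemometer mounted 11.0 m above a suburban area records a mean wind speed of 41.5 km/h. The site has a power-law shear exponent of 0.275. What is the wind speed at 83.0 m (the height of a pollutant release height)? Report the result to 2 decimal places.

72.35 km/h

Power-law profile: V₂ = V₁ · (z₂/z₁)^α
V₂ = 41.5 × (83.0/11.0)^0.275 = 41.5 × (7.5455)^0.275
    = 41.5 × 1.7433 = 72.3455 km/h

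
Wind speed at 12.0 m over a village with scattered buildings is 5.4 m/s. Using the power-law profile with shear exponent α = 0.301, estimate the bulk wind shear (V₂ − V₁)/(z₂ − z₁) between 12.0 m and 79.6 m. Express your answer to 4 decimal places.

Power law: V₂ = V₁ · (z₂/z₁)^α = 5.4 × (6.6333)^0.301 = 9.5441 m/s
ΔV/Δz = (9.5441 − 5.4)/(79.6 − 12.0) = 4.1441/67.6000 = 0.06130 m/s/m

0.0613 m/s/m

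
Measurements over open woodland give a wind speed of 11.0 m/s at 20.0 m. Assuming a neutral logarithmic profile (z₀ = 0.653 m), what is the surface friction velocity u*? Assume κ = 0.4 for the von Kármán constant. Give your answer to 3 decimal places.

u* ≈ 1.286 m/s

Log law: V(z) = (u*/κ) · ln(z/z₀) ⇒ u* = κ · V / ln(z/z₀)
u* = 0.4 × 11.0 / ln(20.0/0.653) = 0.4 × 11.0 / 3.4219
   = 4.4000 / 3.4219 = 1.2858 m/s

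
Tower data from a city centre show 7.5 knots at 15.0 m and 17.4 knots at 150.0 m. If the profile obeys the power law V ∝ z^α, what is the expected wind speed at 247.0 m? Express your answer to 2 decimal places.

20.88 knots

First find α: α = ln(V₂/V₁)/ln(z₂/z₁) = ln(17.4/7.5)/ln(150.0/15.0) = 0.84157/2.30259 = 0.3655
Extrapolate from 150.0 m to 247.0 m: V₃ = 17.4 × (247.0/150.0)^0.3655 = 17.4 × 1.2000 = 20.8793 knots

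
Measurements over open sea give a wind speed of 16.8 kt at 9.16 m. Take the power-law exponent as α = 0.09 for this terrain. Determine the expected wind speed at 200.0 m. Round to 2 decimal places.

22.17 kt

Power-law profile: V₂ = V₁ · (z₂/z₁)^α
V₂ = 16.8 × (200.0/9.16)^0.09 = 16.8 × (21.8341)^0.09
    = 16.8 × 1.3198 = 22.1734 kt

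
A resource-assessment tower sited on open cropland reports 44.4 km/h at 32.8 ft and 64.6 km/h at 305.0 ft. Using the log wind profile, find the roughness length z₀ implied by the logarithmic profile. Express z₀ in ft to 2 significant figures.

Log law: V(z) ∝ ln(z/z₀). With r = V₁/V₂ = 44.4/64.6 = 0.68731,
r · ln(z₂/z₀) = ln(z₁/z₀) ⇒ ln z₀ = (ln z₁ − r·ln z₂)/(1 − r)
ln z₀ = (3.49043 − 0.68731×5.72031) / 0.31269 = -1.4109
z₀ = exp(-1.4109) = 0.2439 ft

z₀ ≈ 0.24 ft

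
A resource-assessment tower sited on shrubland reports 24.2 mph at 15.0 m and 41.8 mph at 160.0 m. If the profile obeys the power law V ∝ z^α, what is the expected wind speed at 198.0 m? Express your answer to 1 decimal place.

43.9 mph

First find α: α = ln(V₂/V₁)/ln(z₂/z₁) = ln(41.8/24.2)/ln(160.0/15.0) = 0.54654/2.36712 = 0.2309
Extrapolate from 160.0 m to 198.0 m: V₃ = 41.8 × (198.0/160.0)^0.2309 = 41.8 × 1.0504 = 43.9080 mph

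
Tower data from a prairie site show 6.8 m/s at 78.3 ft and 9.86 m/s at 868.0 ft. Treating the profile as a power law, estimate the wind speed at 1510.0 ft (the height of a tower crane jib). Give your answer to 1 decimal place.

10.7 m/s

First find α: α = ln(V₂/V₁)/ln(z₂/z₁) = ln(9.86/6.8)/ln(868.0/78.3) = 0.37156/2.40564 = 0.1545
Extrapolate from 868.0 ft to 1510.0 ft: V₃ = 9.86 × (1510.0/868.0)^0.1545 = 9.86 × 1.0893 = 10.7403 m/s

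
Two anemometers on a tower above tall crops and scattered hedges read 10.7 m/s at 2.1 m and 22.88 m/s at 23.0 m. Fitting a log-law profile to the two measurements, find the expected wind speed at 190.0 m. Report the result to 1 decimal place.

33.6 m/s

Log law: V ∝ ln(z/z₀). From the pair, with r = V₁/V₂ = 0.46766,
ln z₀ = (ln z₁ − r·ln z₂)/(1 − r) = (0.7419 − 0.46766×3.1355)/0.53234 = -1.3608 → z₀ = 0.2565 m
V₃ = V₁ · ln(z₃/z₀)/ln(z₁/z₀) = 10.7 × 6.6078/2.1027 = 33.6249 m/s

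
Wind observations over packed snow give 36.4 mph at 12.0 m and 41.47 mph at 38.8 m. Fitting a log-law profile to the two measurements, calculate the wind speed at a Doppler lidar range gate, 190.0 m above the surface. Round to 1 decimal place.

Log law: V ∝ ln(z/z₀). From the pair, with r = V₁/V₂ = 0.87774,
ln z₀ = (ln z₁ − r·ln z₂)/(1 − r) = (2.4849 − 0.87774×3.6584)/0.12226 = -5.9403 → z₀ = 0.002631 m
V₃ = V₁ · ln(z₃/z₀)/ln(z₁/z₀) = 36.4 × 11.1873/8.4252 = 48.3333 mph

48.3 mph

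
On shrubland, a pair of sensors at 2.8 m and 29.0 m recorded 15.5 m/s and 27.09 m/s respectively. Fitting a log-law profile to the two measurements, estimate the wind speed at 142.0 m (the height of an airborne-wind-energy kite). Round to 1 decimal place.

35.0 m/s

Log law: V ∝ ln(z/z₀). From the pair, with r = V₁/V₂ = 0.57217,
ln z₀ = (ln z₁ − r·ln z₂)/(1 − r) = (1.0296 − 0.57217×3.3673)/0.42783 = -2.0967 → z₀ = 0.1229 m
V₃ = V₁ · ln(z₃/z₀)/ln(z₁/z₀) = 15.5 × 7.0525/3.1263 = 34.9658 m/s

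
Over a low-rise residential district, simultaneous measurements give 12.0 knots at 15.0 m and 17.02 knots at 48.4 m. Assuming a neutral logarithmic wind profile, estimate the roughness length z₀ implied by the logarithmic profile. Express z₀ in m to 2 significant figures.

Log law: V(z) ∝ ln(z/z₀). With r = V₁/V₂ = 12.0/17.02 = 0.70505,
r · ln(z₂/z₀) = ln(z₁/z₀) ⇒ ln z₀ = (ln z₁ − r·ln z₂)/(1 − r)
ln z₀ = (2.70805 − 0.70505×3.87950) / 0.29495 = -0.0922
z₀ = exp(-0.0922) = 0.9119 m

z₀ ≈ 0.91 m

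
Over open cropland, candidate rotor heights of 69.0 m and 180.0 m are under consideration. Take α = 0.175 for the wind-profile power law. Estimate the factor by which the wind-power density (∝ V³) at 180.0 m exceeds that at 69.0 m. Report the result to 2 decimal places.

1.65

Speed ratio: V_B/V_A = (z_B/z_A)^α = (180.0/69.0)^0.175 = (2.6087)^0.175 = 1.18270
Power-density ratio: P_B/P_A = (V_B/V_A)³ = (1.18270)³ = 1.65433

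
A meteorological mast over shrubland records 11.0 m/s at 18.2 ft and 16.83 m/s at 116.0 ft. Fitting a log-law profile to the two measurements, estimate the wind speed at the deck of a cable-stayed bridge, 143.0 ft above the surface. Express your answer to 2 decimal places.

17.49 m/s

Log law: V ∝ ln(z/z₀). From the pair, with r = V₁/V₂ = 0.65359,
ln z₀ = (ln z₁ − r·ln z₂)/(1 − r) = (2.9014 − 0.65359×4.7536)/0.34641 = -0.5932 → z₀ = 0.5525 ft
V₃ = V₁ · ln(z₃/z₀)/ln(z₁/z₀) = 11.0 × 5.5561/3.4947 = 17.4887 m/s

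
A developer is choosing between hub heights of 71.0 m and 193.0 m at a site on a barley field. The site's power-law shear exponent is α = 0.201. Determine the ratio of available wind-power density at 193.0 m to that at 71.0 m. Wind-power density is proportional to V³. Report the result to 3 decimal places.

1.828

Speed ratio: V_B/V_A = (z_B/z_A)^α = (193.0/71.0)^0.201 = (2.7183)^0.201 = 1.22263
Power-density ratio: P_B/P_A = (V_B/V_A)³ = (1.22263)³ = 1.82760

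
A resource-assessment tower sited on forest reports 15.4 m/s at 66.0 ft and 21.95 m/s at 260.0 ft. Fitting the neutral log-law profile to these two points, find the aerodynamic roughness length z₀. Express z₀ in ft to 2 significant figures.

Log law: V(z) ∝ ln(z/z₀). With r = V₁/V₂ = 15.4/21.95 = 0.70159,
r · ln(z₂/z₀) = ln(z₁/z₀) ⇒ ln z₀ = (ln z₁ − r·ln z₂)/(1 − r)
ln z₀ = (4.18965 − 0.70159×5.56068) / 0.29841 = 0.9662
z₀ = exp(0.9662) = 2.628 ft

z₀ ≈ 2.6 ft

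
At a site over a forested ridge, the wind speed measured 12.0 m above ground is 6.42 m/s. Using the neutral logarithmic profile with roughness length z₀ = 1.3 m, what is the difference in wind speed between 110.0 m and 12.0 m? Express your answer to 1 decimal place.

6.4 m/s

Log law: V₂ = V₁ · ln(z₂/z₀)/ln(z₁/z₀) = 6.42 × 4.4381/2.2225 = 12.8199 m/s
ΔV = 12.8199 − 6.42 = 6.3999 m/s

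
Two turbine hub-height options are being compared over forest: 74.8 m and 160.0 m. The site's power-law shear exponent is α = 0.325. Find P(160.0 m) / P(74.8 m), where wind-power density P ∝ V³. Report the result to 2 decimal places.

Speed ratio: V_B/V_A = (z_B/z_A)^α = (160.0/74.8)^0.325 = (2.1390)^0.325 = 1.28033
Power-density ratio: P_B/P_A = (V_B/V_A)³ = (1.28033)³ = 2.09876

2.10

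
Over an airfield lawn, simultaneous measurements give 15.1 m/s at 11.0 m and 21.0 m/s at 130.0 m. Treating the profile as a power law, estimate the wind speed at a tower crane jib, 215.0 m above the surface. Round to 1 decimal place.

22.5 m/s

First find α: α = ln(V₂/V₁)/ln(z₂/z₁) = ln(21.0/15.1)/ln(130.0/11.0) = 0.32983/2.46964 = 0.1336
Extrapolate from 130.0 m to 215.0 m: V₃ = 21.0 × (215.0/130.0)^0.1336 = 21.0 × 1.0695 = 22.4595 m/s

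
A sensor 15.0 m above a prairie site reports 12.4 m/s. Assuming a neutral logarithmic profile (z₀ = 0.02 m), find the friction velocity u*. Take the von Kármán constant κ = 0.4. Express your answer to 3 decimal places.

Log law: V(z) = (u*/κ) · ln(z/z₀) ⇒ u* = κ · V / ln(z/z₀)
u* = 0.4 × 12.4 / ln(15.0/0.02) = 0.4 × 12.4 / 6.6201
   = 4.9600 / 6.6201 = 0.7492 m/s

u* ≈ 0.749 m/s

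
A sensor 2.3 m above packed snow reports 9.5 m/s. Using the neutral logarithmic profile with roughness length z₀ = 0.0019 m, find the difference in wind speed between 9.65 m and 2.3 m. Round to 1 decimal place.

Log law: V₂ = V₁ · ln(z₂/z₀)/ln(z₁/z₀) = 9.5 × 8.5329/7.0988 = 11.4191 m/s
ΔV = 11.4191 − 9.5 = 1.9191 m/s

1.9 m/s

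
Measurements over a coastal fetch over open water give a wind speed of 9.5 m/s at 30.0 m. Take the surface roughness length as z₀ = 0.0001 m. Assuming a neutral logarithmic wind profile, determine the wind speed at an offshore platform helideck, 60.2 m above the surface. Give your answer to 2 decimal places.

Log law: V(z) ∝ ln(z/z₀), so V₂/V₁ = ln(z₂/z₀) / ln(z₁/z₀).
ln(60.2/0.0001) = 13.3080, ln(30.0/0.0001) = 12.6115
V₂ = 9.5 × 13.3080/12.6115 = 9.5 × 1.0552 = 10.0246 m/s

10.02 m/s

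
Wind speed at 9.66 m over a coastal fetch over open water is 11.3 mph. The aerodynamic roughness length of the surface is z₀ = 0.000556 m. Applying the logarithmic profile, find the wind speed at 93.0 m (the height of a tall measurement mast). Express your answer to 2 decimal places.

Log law: V(z) ∝ ln(z/z₀), so V₂/V₁ = ln(z₂/z₀) / ln(z₁/z₀).
ln(93.0/0.000556) = 12.0273, ln(9.66/0.000556) = 9.7627
V₂ = 11.3 × 12.0273/9.7627 = 11.3 × 1.2320 = 13.9212 mph

13.92 mph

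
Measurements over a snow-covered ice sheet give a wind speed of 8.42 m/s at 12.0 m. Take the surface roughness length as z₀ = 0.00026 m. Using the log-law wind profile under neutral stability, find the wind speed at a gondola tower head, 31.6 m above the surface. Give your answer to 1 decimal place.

Log law: V(z) ∝ ln(z/z₀), so V₂/V₁ = ln(z₂/z₀) / ln(z₁/z₀).
ln(31.6/0.00026) = 11.7080, ln(12.0/0.00026) = 10.7397
V₂ = 8.42 × 11.7080/10.7397 = 8.42 × 1.0902 = 9.1791 m/s

9.2 m/s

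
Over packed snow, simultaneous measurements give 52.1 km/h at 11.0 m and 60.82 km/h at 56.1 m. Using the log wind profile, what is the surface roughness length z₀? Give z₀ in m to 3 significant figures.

z₀ ≈ 0.000651 m

Log law: V(z) ∝ ln(z/z₀). With r = V₁/V₂ = 52.1/60.82 = 0.85663,
r · ln(z₂/z₀) = ln(z₁/z₀) ⇒ ln z₀ = (ln z₁ − r·ln z₂)/(1 − r)
ln z₀ = (2.39790 − 0.85663×4.02714) / 0.14337 = -7.3364
z₀ = exp(-7.3364) = 0.0006514 m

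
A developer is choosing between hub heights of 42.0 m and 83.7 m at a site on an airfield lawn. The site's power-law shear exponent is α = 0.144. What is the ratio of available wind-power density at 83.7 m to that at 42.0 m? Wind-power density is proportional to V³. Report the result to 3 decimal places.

Speed ratio: V_B/V_A = (z_B/z_A)^α = (83.7/42.0)^0.144 = (1.9929)^0.144 = 1.10440
Power-density ratio: P_B/P_A = (V_B/V_A)³ = (1.10440)³ = 1.34702

1.347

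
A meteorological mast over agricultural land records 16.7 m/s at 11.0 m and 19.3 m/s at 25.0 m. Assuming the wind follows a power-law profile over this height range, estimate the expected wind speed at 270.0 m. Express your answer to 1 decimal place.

First find α: α = ln(V₂/V₁)/ln(z₂/z₁) = ln(19.3/16.7)/ln(25.0/11.0) = 0.14470/0.82098 = 0.1762
Extrapolate from 25.0 m to 270.0 m: V₃ = 19.3 × (270.0/25.0)^0.1762 = 19.3 × 1.5210 = 29.3560 m/s

29.4 m/s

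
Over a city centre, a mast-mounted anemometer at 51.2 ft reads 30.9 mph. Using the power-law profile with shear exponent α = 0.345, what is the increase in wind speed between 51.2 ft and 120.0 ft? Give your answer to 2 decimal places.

10.56 mph

Power law: V₂ = V₁ · (z₂/z₁)^α = 30.9 × (2.3438)^0.345 = 41.4551 mph
ΔV = 41.4551 − 30.9 = 10.5551 mph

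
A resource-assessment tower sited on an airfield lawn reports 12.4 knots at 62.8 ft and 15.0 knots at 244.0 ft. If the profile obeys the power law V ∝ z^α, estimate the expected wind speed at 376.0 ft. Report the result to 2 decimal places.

First find α: α = ln(V₂/V₁)/ln(z₂/z₁) = ln(15.0/12.4)/ln(244.0/62.8) = 0.19035/1.35721 = 0.1403
Extrapolate from 244.0 ft to 376.0 ft: V₃ = 15.0 × (376.0/244.0)^0.1403 = 15.0 × 1.0625 = 15.9379 knots

15.94 knots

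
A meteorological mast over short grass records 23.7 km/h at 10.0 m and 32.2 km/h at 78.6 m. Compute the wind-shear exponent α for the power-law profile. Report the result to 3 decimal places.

α ≈ 0.149

Power law: V₂/V₁ = (z₂/z₁)^α ⇒ α = ln(V₂/V₁) / ln(z₂/z₁)
α = ln(32.2/23.7) / ln(78.6/10.0) = ln(1.3586) / ln(7.8600)
  = 0.30649 / 2.06179 = 0.14865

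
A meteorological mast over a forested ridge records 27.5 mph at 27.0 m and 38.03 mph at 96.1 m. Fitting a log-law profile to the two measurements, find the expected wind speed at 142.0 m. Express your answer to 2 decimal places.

41.27 mph

Log law: V ∝ ln(z/z₀). From the pair, with r = V₁/V₂ = 0.72311,
ln z₀ = (ln z₁ − r·ln z₂)/(1 − r) = (3.2958 − 0.72311×4.5654)/0.27689 = -0.0197 → z₀ = 0.9805 m
V₃ = V₁ · ln(z₃/z₀)/ln(z₁/z₀) = 27.5 × 4.9755/3.3155 = 41.2684 mph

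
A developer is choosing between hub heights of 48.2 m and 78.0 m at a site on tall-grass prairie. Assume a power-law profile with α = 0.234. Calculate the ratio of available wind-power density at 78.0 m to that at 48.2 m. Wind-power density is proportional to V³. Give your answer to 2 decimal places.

Speed ratio: V_B/V_A = (z_B/z_A)^α = (78.0/48.2)^0.234 = (1.6183)^0.234 = 1.11922
Power-density ratio: P_B/P_A = (V_B/V_A)³ = (1.11922)³ = 1.40201

1.40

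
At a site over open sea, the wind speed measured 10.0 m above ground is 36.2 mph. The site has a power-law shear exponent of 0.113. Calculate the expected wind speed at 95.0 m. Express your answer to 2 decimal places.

46.69 mph

Power-law profile: V₂ = V₁ · (z₂/z₁)^α
V₂ = 36.2 × (95.0/10.0)^0.113 = 36.2 × (9.5000)^0.113
    = 36.2 × 1.2897 = 46.6865 mph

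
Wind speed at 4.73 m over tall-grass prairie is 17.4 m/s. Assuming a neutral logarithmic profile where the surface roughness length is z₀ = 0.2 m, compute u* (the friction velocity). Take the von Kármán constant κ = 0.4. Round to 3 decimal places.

Log law: V(z) = (u*/κ) · ln(z/z₀) ⇒ u* = κ · V / ln(z/z₀)
u* = 0.4 × 17.4 / ln(4.73/0.2) = 0.4 × 17.4 / 3.1634
   = 6.9600 / 3.1634 = 2.2002 m/s

u* ≈ 2.200 m/s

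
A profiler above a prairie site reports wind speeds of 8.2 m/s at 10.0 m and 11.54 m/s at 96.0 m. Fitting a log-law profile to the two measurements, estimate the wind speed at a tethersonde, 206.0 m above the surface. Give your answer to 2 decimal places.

12.67 m/s

Log law: V ∝ ln(z/z₀). From the pair, with r = V₁/V₂ = 0.71057,
ln z₀ = (ln z₁ − r·ln z₂)/(1 − r) = (2.3026 − 0.71057×4.5643)/0.28943 = -3.2502 → z₀ = 0.03876 m
V₃ = V₁ · ln(z₃/z₀)/ln(z₁/z₀) = 8.2 × 8.5781/5.5528 = 12.6675 m/s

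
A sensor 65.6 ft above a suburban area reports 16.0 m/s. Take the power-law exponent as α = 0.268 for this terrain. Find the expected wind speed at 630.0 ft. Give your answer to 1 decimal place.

29.3 m/s

Power-law profile: V₂ = V₁ · (z₂/z₁)^α
V₂ = 16.0 × (630.0/65.6)^0.268 = 16.0 × (9.6037)^0.268
    = 16.0 × 1.8336 = 29.3368 m/s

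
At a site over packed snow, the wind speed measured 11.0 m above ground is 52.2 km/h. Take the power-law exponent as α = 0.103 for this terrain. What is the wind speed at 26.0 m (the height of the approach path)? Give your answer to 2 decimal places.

57.04 km/h

Power-law profile: V₂ = V₁ · (z₂/z₁)^α
V₂ = 52.2 × (26.0/11.0)^0.103 = 52.2 × (2.3636)^0.103
    = 52.2 × 1.0926 = 57.0360 km/h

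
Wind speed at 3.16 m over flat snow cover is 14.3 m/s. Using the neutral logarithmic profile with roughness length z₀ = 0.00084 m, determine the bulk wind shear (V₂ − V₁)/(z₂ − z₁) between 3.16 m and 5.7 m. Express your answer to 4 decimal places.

0.4034 m/s/m

Log law: V₂ = V₁ · ln(z₂/z₀)/ln(z₁/z₀) = 14.3 × 8.8226/8.2327 = 15.3246 m/s
ΔV/Δz = (15.3246 − 14.3)/(5.7 − 3.16) = 1.0246/2.5400 = 0.40340 m/s/m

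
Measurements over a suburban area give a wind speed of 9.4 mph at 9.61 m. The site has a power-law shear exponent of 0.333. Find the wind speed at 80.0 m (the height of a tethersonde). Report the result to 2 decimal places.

19.04 mph

Power-law profile: V₂ = V₁ · (z₂/z₁)^α
V₂ = 9.4 × (80.0/9.61)^0.333 = 9.4 × (8.3247)^0.333
    = 9.4 × 2.0253 = 19.0375 mph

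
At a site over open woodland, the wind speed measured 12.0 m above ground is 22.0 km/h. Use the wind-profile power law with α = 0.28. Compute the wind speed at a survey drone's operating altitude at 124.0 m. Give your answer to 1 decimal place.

Power-law profile: V₂ = V₁ · (z₂/z₁)^α
V₂ = 22.0 × (124.0/12.0)^0.28 = 22.0 × (10.3333)^0.28
    = 22.0 × 1.9230 = 42.3068 km/h

42.3 km/h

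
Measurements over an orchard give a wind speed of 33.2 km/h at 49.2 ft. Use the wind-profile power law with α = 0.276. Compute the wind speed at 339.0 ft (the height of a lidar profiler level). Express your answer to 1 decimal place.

56.6 km/h

Power-law profile: V₂ = V₁ · (z₂/z₁)^α
V₂ = 33.2 × (339.0/49.2)^0.276 = 33.2 × (6.8902)^0.276
    = 33.2 × 1.7035 = 56.5576 km/h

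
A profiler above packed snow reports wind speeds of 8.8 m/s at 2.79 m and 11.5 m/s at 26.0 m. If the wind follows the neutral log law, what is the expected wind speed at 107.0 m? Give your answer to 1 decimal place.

13.2 m/s

Log law: V ∝ ln(z/z₀). From the pair, with r = V₁/V₂ = 0.76522,
ln z₀ = (ln z₁ − r·ln z₂)/(1 − r) = (1.0260 − 0.76522×3.2581)/0.23478 = -6.2488 → z₀ = 0.001933 m
V₃ = V₁ · ln(z₃/z₀)/ln(z₁/z₀) = 8.8 × 10.9216/7.2748 = 13.2113 m/s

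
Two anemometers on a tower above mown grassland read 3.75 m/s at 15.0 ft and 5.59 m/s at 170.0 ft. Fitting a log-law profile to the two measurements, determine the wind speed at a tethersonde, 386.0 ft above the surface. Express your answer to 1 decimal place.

Log law: V ∝ ln(z/z₀). From the pair, with r = V₁/V₂ = 0.67084,
ln z₀ = (ln z₁ − r·ln z₂)/(1 − r) = (2.7081 − 0.67084×5.1358)/0.32916 = -2.2398 → z₀ = 0.1065 ft
V₃ = V₁ · ln(z₃/z₀)/ln(z₁/z₀) = 3.75 × 8.1956/4.9479 = 6.2115 m/s

6.2 m/s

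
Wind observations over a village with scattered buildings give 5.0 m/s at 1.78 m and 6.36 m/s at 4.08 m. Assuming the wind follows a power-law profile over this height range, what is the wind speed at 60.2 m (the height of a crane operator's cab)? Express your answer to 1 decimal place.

First find α: α = ln(V₂/V₁)/ln(z₂/z₁) = ln(6.36/5.0)/ln(4.08/1.78) = 0.24059/0.82948 = 0.2900
Extrapolate from 4.08 m to 60.2 m: V₃ = 6.36 × (60.2/4.08)^0.2900 = 6.36 × 2.1830 = 13.8837 m/s

13.9 m/s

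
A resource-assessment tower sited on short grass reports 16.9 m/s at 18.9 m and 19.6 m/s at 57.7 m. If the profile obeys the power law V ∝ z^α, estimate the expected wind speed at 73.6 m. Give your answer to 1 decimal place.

First find α: α = ln(V₂/V₁)/ln(z₂/z₁) = ln(19.6/16.9)/ln(57.7/18.9) = 0.14822/1.11610 = 0.1328
Extrapolate from 57.7 m to 73.6 m: V₃ = 19.6 × (73.6/57.7)^0.1328 = 19.6 × 1.0328 = 20.2439 m/s

20.2 m/s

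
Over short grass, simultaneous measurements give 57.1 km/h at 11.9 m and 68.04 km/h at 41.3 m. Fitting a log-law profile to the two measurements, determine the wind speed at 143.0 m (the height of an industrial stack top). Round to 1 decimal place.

79.0 km/h

Log law: V ∝ ln(z/z₀). From the pair, with r = V₁/V₂ = 0.83921,
ln z₀ = (ln z₁ − r·ln z₂)/(1 − r) = (2.4765 − 0.83921×3.7209)/0.16079 = -4.0181 → z₀ = 0.01799 m
V₃ = V₁ · ln(z₃/z₀)/ln(z₁/z₀) = 57.1 × 8.9809/6.4946 = 78.9594 km/h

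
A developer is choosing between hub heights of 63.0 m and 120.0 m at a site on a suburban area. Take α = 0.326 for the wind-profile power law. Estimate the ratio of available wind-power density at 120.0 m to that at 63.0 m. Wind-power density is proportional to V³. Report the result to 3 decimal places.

1.878

Speed ratio: V_B/V_A = (z_B/z_A)^α = (120.0/63.0)^0.326 = (1.9048)^0.326 = 1.23375
Power-density ratio: P_B/P_A = (V_B/V_A)³ = (1.23375)³ = 1.87795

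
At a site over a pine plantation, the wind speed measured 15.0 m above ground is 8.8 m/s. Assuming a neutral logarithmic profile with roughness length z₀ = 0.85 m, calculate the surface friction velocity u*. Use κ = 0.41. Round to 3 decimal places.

Log law: V(z) = (u*/κ) · ln(z/z₀) ⇒ u* = κ · V / ln(z/z₀)
u* = 0.41 × 8.8 / ln(15.0/0.85) = 0.41 × 8.8 / 2.8706
   = 3.6080 / 2.8706 = 1.2569 m/s

u* ≈ 1.257 m/s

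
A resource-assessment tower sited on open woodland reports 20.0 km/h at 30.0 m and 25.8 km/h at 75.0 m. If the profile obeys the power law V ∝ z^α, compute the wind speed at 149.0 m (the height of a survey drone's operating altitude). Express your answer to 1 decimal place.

First find α: α = ln(V₂/V₁)/ln(z₂/z₁) = ln(25.8/20.0)/ln(75.0/30.0) = 0.25464/0.91629 = 0.2779
Extrapolate from 75.0 m to 149.0 m: V₃ = 25.8 × (149.0/75.0)^0.2779 = 25.8 × 1.2102 = 31.2227 km/h

31.2 km/h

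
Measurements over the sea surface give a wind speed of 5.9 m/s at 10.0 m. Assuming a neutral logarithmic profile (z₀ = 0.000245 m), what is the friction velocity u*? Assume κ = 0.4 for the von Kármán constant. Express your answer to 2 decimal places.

Log law: V(z) = (u*/κ) · ln(z/z₀) ⇒ u* = κ · V / ln(z/z₀)
u* = 0.4 × 5.9 / ln(10.0/0.000245) = 0.4 × 5.9 / 10.6168
   = 2.3600 / 10.6168 = 0.2223 m/s

u* ≈ 0.22 m/s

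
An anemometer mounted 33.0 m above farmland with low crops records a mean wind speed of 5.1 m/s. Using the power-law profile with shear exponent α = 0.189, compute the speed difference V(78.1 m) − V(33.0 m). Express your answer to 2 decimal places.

Power law: V₂ = V₁ · (z₂/z₁)^α = 5.1 × (2.3667)^0.189 = 6.0018 m/s
ΔV = 6.0018 − 5.1 = 0.9018 m/s

0.90 m/s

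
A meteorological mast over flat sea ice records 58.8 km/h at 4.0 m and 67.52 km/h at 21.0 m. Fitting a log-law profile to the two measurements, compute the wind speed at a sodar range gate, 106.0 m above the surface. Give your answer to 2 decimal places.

Log law: V ∝ ln(z/z₀). From the pair, with r = V₁/V₂ = 0.87085,
ln z₀ = (ln z₁ − r·ln z₂)/(1 − r) = (1.3863 − 0.87085×3.0445)/0.12915 = -9.7953 → z₀ = 0.00005571 m
V₃ = V₁ · ln(z₃/z₀)/ln(z₁/z₀) = 58.8 × 14.4588/11.1816 = 76.0333 km/h

76.03 km/h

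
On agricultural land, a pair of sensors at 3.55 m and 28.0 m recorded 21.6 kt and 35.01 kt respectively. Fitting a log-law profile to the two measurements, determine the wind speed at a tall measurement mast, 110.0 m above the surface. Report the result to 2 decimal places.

43.89 kt

Log law: V ∝ ln(z/z₀). From the pair, with r = V₁/V₂ = 0.61697,
ln z₀ = (ln z₁ − r·ln z₂)/(1 − r) = (1.2669 − 0.61697×3.3322)/0.38303 = -2.0596 → z₀ = 0.1275 m
V₃ = V₁ · ln(z₃/z₀)/ln(z₁/z₀) = 21.6 × 6.7601/3.3266 = 43.8944 kt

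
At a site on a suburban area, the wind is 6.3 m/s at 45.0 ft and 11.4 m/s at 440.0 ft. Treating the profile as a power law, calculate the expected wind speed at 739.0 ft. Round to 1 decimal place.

13.0 m/s

First find α: α = ln(V₂/V₁)/ln(z₂/z₁) = ln(11.4/6.3)/ln(440.0/45.0) = 0.59306/2.28011 = 0.2601
Extrapolate from 440.0 ft to 739.0 ft: V₃ = 11.4 × (739.0/440.0)^0.2601 = 11.4 × 1.1444 = 13.0460 m/s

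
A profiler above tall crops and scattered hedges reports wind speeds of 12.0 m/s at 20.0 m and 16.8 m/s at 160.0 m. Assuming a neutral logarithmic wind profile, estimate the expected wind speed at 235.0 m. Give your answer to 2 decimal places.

Log law: V ∝ ln(z/z₀). From the pair, with r = V₁/V₂ = 0.71429,
ln z₀ = (ln z₁ − r·ln z₂)/(1 − r) = (2.9957 − 0.71429×5.0752)/0.28571 = -2.2029 → z₀ = 0.1105 m
V₃ = V₁ · ln(z₃/z₀)/ln(z₁/z₀) = 12.0 × 7.6625/5.1986 = 17.6873 m/s

17.69 m/s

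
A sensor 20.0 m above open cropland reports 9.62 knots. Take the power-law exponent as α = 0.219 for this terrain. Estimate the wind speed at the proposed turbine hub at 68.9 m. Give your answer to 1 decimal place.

12.6 knots

Power-law profile: V₂ = V₁ · (z₂/z₁)^α
V₂ = 9.62 × (68.9/20.0)^0.219 = 9.62 × (3.4450)^0.219
    = 9.62 × 1.3111 = 12.6130 knots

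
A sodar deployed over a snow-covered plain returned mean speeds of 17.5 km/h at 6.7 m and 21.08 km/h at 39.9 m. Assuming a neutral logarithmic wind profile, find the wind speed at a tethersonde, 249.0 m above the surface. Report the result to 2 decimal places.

Log law: V ∝ ln(z/z₀). From the pair, with r = V₁/V₂ = 0.83017,
ln z₀ = (ln z₁ − r·ln z₂)/(1 − r) = (1.9021 − 0.83017×3.6864)/0.16983 = -6.8199 → z₀ = 0.001092 m
V₃ = V₁ · ln(z₃/z₀)/ln(z₁/z₀) = 17.5 × 12.3373/8.7220 = 24.7539 km/h

24.75 km/h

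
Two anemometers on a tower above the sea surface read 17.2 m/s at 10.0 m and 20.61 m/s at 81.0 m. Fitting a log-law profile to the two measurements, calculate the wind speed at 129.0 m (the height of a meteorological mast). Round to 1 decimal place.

21.4 m/s

Log law: V ∝ ln(z/z₀). From the pair, with r = V₁/V₂ = 0.83455,
ln z₀ = (ln z₁ − r·ln z₂)/(1 − r) = (2.3026 − 0.83455×4.3944)/0.16545 = -8.2488 → z₀ = 0.0002616 m
V₃ = V₁ · ln(z₃/z₀)/ln(z₁/z₀) = 17.2 × 13.1086/10.5513 = 21.3686 m/s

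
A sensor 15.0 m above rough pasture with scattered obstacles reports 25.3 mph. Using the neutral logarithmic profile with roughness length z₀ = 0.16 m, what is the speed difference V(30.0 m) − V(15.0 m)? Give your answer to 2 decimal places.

Log law: V₂ = V₁ · ln(z₂/z₀)/ln(z₁/z₀) = 25.3 × 5.2338/4.5406 = 29.1622 mph
ΔV = 29.1622 − 25.3 = 3.8622 mph

3.86 mph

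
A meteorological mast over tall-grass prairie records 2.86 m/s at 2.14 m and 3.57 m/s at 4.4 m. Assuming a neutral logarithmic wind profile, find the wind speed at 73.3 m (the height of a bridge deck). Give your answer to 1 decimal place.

6.3 m/s

Log law: V ∝ ln(z/z₀). From the pair, with r = V₁/V₂ = 0.80112,
ln z₀ = (ln z₁ − r·ln z₂)/(1 − r) = (0.7608 − 0.80112×1.4816)/0.19888 = -2.1427 → z₀ = 0.1173 m
V₃ = V₁ · ln(z₃/z₀)/ln(z₁/z₀) = 2.86 × 6.4373/2.9035 = 6.3408 m/s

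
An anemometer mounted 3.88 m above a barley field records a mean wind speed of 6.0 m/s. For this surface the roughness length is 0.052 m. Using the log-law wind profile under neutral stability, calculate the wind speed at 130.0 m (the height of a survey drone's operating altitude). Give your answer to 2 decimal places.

Log law: V(z) ∝ ln(z/z₀), so V₂/V₁ = ln(z₂/z₀) / ln(z₁/z₀).
ln(130.0/0.052) = 7.8240, ln(3.88/0.052) = 4.3123
V₂ = 6.0 × 7.8240/4.3123 = 6.0 × 1.8143 = 10.8860 m/s

10.89 m/s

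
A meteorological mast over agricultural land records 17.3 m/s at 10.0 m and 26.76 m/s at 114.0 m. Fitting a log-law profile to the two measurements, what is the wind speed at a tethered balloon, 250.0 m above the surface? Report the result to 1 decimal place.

Log law: V ∝ ln(z/z₀). From the pair, with r = V₁/V₂ = 0.64649,
ln z₀ = (ln z₁ − r·ln z₂)/(1 − r) = (2.3026 − 0.64649×4.7362)/0.35351 = -2.1479 → z₀ = 0.1167 m
V₃ = V₁ · ln(z₃/z₀)/ln(z₁/z₀) = 17.3 × 7.6694/4.4505 = 29.8125 m/s

29.8 m/s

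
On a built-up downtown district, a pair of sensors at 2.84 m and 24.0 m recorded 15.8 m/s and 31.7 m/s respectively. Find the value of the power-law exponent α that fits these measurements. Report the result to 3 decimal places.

Power law: V₂/V₁ = (z₂/z₁)^α ⇒ α = ln(V₂/V₁) / ln(z₂/z₁)
α = ln(31.7/15.8) / ln(24.0/2.84) = ln(2.0063) / ln(8.4507)
  = 0.69631 / 2.13425 = 0.32625

α ≈ 0.326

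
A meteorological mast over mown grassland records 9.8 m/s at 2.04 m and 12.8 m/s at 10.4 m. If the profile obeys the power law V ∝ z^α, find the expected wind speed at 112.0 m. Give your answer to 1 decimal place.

First find α: α = ln(V₂/V₁)/ln(z₂/z₁) = ln(12.8/9.8)/ln(10.4/2.04) = 0.26706/1.62886 = 0.1640
Extrapolate from 10.4 m to 112.0 m: V₃ = 12.8 × (112.0/10.4)^0.1640 = 12.8 × 1.4765 = 18.8992 m/s

18.9 m/s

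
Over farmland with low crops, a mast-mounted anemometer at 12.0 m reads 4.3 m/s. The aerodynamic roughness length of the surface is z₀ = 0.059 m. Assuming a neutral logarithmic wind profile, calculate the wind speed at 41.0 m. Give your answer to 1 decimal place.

5.3 m/s

Log law: V(z) ∝ ln(z/z₀), so V₂/V₁ = ln(z₂/z₀) / ln(z₁/z₀).
ln(41.0/0.059) = 6.5438, ln(12.0/0.059) = 5.3151
V₂ = 4.3 × 6.5438/5.3151 = 4.3 × 1.2312 = 5.2940 m/s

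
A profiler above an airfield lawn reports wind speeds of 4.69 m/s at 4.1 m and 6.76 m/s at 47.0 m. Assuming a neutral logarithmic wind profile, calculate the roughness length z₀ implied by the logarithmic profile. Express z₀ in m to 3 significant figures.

z₀ ≈ 0.0163 m

Log law: V(z) ∝ ln(z/z₀). With r = V₁/V₂ = 4.69/6.76 = 0.69379,
r · ln(z₂/z₀) = ln(z₁/z₀) ⇒ ln z₀ = (ln z₁ − r·ln z₂)/(1 − r)
ln z₀ = (1.41099 − 0.69379×3.85015) / 0.30621 = -4.1154
z₀ = exp(-4.1154) = 0.01632 m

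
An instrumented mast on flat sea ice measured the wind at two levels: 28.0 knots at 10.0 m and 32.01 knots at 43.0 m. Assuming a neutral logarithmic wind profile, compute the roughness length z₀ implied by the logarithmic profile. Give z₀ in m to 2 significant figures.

Log law: V(z) ∝ ln(z/z₀). With r = V₁/V₂ = 28.0/32.01 = 0.87473,
r · ln(z₂/z₀) = ln(z₁/z₀) ⇒ ln z₀ = (ln z₁ − r·ln z₂)/(1 − r)
ln z₀ = (2.30259 − 0.87473×3.76120) / 0.12527 = -7.8823
z₀ = exp(-7.8823) = 0.0003774 m

z₀ ≈ 0.00038 m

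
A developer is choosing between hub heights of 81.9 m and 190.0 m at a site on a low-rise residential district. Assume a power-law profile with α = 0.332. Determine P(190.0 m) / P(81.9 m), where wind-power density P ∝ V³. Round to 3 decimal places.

Speed ratio: V_B/V_A = (z_B/z_A)^α = (190.0/81.9)^0.332 = (2.3199)^0.332 = 1.32232
Power-density ratio: P_B/P_A = (V_B/V_A)³ = (1.32232)³ = 2.31211

2.312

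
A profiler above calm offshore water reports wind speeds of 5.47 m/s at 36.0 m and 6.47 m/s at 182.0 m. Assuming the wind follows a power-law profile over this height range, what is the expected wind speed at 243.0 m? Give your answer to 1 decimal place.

6.7 m/s

First find α: α = ln(V₂/V₁)/ln(z₂/z₁) = ln(6.47/5.47)/ln(182.0/36.0) = 0.16790/1.62049 = 0.1036
Extrapolate from 182.0 m to 243.0 m: V₃ = 6.47 × (243.0/182.0)^0.1036 = 6.47 × 1.0304 = 6.6667 m/s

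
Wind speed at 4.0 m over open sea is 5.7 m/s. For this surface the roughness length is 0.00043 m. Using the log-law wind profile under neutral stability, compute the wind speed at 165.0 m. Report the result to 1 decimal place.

Log law: V(z) ∝ ln(z/z₀), so V₂/V₁ = ln(z₂/z₀) / ln(z₁/z₀).
ln(165.0/0.00043) = 12.8577, ln(4.0/0.00043) = 9.1380
V₂ = 5.7 × 12.8577/9.1380 = 5.7 × 1.4071 = 8.0202 m/s

8.0 m/s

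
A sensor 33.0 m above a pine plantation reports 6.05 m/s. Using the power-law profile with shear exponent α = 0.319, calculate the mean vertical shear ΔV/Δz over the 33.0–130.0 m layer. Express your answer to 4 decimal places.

Power law: V₂ = V₁ · (z₂/z₁)^α = 6.05 × (3.9394)^0.319 = 9.3691 m/s
ΔV/Δz = (9.3691 − 6.05)/(130.0 − 33.0) = 3.3191/97.0000 = 0.03422 m/s/m

0.0342 m/s/m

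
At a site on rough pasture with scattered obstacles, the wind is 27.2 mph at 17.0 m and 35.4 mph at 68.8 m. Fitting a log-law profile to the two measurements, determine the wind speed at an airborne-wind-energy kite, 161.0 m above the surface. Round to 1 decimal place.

40.4 mph

Log law: V ∝ ln(z/z₀). From the pair, with r = V₁/V₂ = 0.76836,
ln z₀ = (ln z₁ − r·ln z₂)/(1 − r) = (2.8332 − 0.76836×4.2312)/0.23164 = -1.8040 → z₀ = 0.1646 m
V₃ = V₁ · ln(z₃/z₀)/ln(z₁/z₀) = 27.2 × 6.8854/4.6372 = 40.3869 mph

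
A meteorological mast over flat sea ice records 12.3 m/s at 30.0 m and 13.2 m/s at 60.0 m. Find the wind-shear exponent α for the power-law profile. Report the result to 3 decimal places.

Power law: V₂/V₁ = (z₂/z₁)^α ⇒ α = ln(V₂/V₁) / ln(z₂/z₁)
α = ln(13.2/12.3) / ln(60.0/30.0) = ln(1.0732) / ln(2.0000)
  = 0.07062 / 0.69315 = 0.10188

α ≈ 0.102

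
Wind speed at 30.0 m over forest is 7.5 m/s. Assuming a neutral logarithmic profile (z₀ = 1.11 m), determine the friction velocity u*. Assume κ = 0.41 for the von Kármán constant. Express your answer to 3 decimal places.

Log law: V(z) = (u*/κ) · ln(z/z₀) ⇒ u* = κ · V / ln(z/z₀)
u* = 0.41 × 7.5 / ln(30.0/1.11) = 0.41 × 7.5 / 3.2968
   = 3.0750 / 3.2968 = 0.9327 m/s

u* ≈ 0.933 m/s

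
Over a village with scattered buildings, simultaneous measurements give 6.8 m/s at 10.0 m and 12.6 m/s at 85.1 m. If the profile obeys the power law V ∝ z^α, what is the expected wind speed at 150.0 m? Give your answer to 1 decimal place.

14.8 m/s

First find α: α = ln(V₂/V₁)/ln(z₂/z₁) = ln(12.6/6.8)/ln(85.1/10.0) = 0.61677/2.14124 = 0.2880
Extrapolate from 85.1 m to 150.0 m: V₃ = 12.6 × (150.0/85.1)^0.2880 = 12.6 × 1.1774 = 14.8346 m/s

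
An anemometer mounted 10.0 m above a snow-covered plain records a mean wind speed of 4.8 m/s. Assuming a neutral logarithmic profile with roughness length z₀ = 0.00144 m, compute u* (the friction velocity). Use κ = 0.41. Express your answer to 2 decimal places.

u* ≈ 0.22 m/s

Log law: V(z) = (u*/κ) · ln(z/z₀) ⇒ u* = κ · V / ln(z/z₀)
u* = 0.41 × 4.8 / ln(10.0/0.00144) = 0.41 × 4.8 / 8.8457
   = 1.9680 / 8.8457 = 0.2225 m/s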